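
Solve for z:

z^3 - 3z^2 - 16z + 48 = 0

Possible rational roots are divisors of 48. Testing z = 4 gives 0, so (z - 4) is a factor.
Divide: z^3 - 3z^2 - 16z + 48 = (z - 4)(z^2 + z - 12).
Factor the quadratic: z = 3 or z = -4.

z = -4 or z = 3 or z = 4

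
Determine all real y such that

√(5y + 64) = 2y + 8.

Square both sides: 5y + 64 = (2y + 8)².
Expand and rearrange: 4y² + 27y = 0.
Solving gives y = 0 or y = -6.75.
Check each candidate in the original equation:
  y = 0: √(64) = 8, while 2y + 8 = 8 — valid.
  y = -6.75: √(30.25) = 5.5, while 2y + 8 = -5.5 — extraneous.

y = 0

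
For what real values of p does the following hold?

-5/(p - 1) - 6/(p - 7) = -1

p = 3 or p = 16

Multiply both sides by (p - 1)(p - 7):
-5(p - 7) - 6(p - 1) = -(p - 1)(p - 7).
Expand and collect terms: -p^2 + 19p - 48 = 0.
Factor or apply the quadratic formula: p = 3 or p = 16.
Neither value makes a denominator zero (p != 1, p != 7), so both are valid.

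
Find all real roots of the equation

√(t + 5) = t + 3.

Square both sides: t + 5 = (t + 3)².
Expand and rearrange: t² + 5t + 4 = 0.
Solving gives t = -1 or t = -4.
Check each candidate in the original equation:
  t = -1: √(4) = 2, while t + 3 = 2 — valid.
  t = -4: √(1) = 1, while t + 3 = -1 — extraneous.

t = -1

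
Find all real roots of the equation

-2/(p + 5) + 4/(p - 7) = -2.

Multiply both sides by (p + 5)(p - 7):
-2(p - 7) + 4(p + 5) = -2(p + 5)(p - 7).
Expand and collect terms: -2p^2 + 2p + 36 = 0.
By the quadratic formula, p = (-2 +/- sqrt(292)) / -4, so p ~= -3.772 or p ~= 4.772.
Neither value makes a denominator zero (p != -5, p != 7), so both are valid.

p = -3.772 or p = 4.772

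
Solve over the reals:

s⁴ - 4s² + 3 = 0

s = -1.7321 or s = -1 or s = 1 or s = 1.7321

Let u = s². The equation becomes u² - 4u + 3 = 0.
Factor: (u - 1)(u - 3) = 0, so u = 1 or u = 3.
s² = 1 gives s = ±1.
s² = 3 gives s = ±√(3) ≈ ±1.7321.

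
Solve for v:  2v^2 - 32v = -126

v = 7 or v = 9

Bring every term to one side: 2v^2 - 32v + 126 = 0.
Factor: 2(v - 7)(v - 9) = 0.
So v = 7 or v = 9.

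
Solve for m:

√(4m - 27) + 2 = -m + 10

m = 7

Isolate the radical: √(4m - 27) = -m + 8.
Square both sides: 4m - 27 = (-m + 8)².
Expand and rearrange: m² - 20m + 91 = 0.
Solving gives m = 13 or m = 7.
Check each candidate in the original equation:
  m = 13: √(25) = 5, while -m + 8 = -5 — extraneous.
  m = 7: √(1) = 1, while -m + 8 = 1 — valid.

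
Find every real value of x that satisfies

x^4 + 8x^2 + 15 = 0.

Let u = x^2. The equation becomes u^2 + 8u + 15 = 0.
Factor: (u + 5)(u + 3) = 0, so u = -5 or u = -3.
x^2 = -5 < 0 has no real solution.
x^2 = -3 < 0 has no real solution.

No real solutions.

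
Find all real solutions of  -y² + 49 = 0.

y = -7 or y = 7

Factor: -1(y + 7)(y - 7) = 0.
So y = -7 or y = 7.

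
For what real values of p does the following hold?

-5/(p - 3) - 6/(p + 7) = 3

Multiply both sides by (p - 3)(p + 7):
-5(p + 7) - 6(p - 3) = 3(p - 3)(p + 7).
Expand and collect terms: 3p^2 + 23p - 46 = 0.
By the quadratic formula, p = (-23 +/- sqrt(1081)) / 6, so p ~= 1.6464 or p ~= -9.3131.
Neither value makes a denominator zero (p != 3, p != -7), so both are valid.

p = -9.3131 or p = 1.6464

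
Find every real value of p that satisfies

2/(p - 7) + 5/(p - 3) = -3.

Multiply both sides by (p - 7)(p - 3):
2(p - 3) + 5(p - 7) = -3(p - 7)(p - 3).
Expand and collect terms: -3p² + 23p - 22 = 0.
By the quadratic formula, p = (-23 ± √265) / -6, so p ≈ 1.1202 or p ≈ 6.5465.
Neither value makes a denominator zero (p ≠ 7, p ≠ 3), so both are valid.

p = 1.1202 or p = 6.5465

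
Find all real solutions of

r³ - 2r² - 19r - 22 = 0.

r = -2 or r = -1.873 or r = 5.873

Possible rational roots are divisors of -22. Testing r = -2 gives 0, so (r + 2) is a factor.
Divide: r³ - 2r² - 19r - 22 = (r + 2)(r² - 4r - 11).
Apply the quadratic formula to r² - 4r - 11 = 0: r = (4 ± √60)/2, i.e. r ≈ 5.873 or r ≈ -1.873.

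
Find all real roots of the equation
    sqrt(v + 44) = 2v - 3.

Square both sides: v + 44 = (2v - 3)^2.
Expand and rearrange: 4v^2 - 13v - 35 = 0.
Solving gives v = 5 or v = -1.75.
Check each candidate in the original equation:
  v = 5: sqrt(49) = 7, while 2v - 3 = 7 — valid.
  v = -1.75: sqrt(42.25) = 6.5, while 2v - 3 = -6.5 — extraneous.

v = 5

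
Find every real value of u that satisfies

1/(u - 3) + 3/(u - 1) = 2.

u = 2 or u = 4

Multiply both sides by (u - 3)(u - 1):
(u - 1) + 3(u - 3) = 2(u - 3)(u - 1).
Expand and collect terms: 2u² - 12u + 16 = 0.
Factor or apply the quadratic formula: u = 4 or u = 2.
Neither value makes a denominator zero (u ≠ 3, u ≠ 1), so both are valid.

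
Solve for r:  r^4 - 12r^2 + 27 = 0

r = -3 or r = -1.7321 or r = 1.7321 or r = 3

Let u = r^2. The equation becomes u^2 - 12u + 27 = 0.
Factor: (u - 9)(u - 3) = 0, so u = 9 or u = 3.
r^2 = 9 gives r = +/-3.
r^2 = 3 gives r = +/-sqrt(3) ~= +/-1.7321.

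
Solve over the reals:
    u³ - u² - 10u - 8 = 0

u = -2 or u = -1 or u = 4

Possible rational roots are divisors of -8. Testing u = 4 gives 0, so (u - 4) is a factor.
Divide: u³ - u² - 10u - 8 = (u - 4)(u² + 3u + 2).
Factor the quadratic: u = -1 or u = -2.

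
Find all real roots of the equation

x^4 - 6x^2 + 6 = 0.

x = -2.1753 or x = -1.126 or x = 1.126 or x = 2.1753

Let u = x^2. The equation becomes u^2 - 6u + 6 = 0.
By the quadratic formula, u = sqrt(3) + 3 or u = 3 - sqrt(3).
x^2 = sqrt(3) + 3 gives x = +/-sqrt(sqrt(3) + 3) ~= +/-2.1753.
x^2 = 3 - sqrt(3) gives x = +/-sqrt(3 - sqrt(3)) ~= +/-1.126.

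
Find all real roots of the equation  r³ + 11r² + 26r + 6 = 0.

r = -7.7417 or r = -3 or r = -0.2583

Possible rational roots are divisors of 6. Testing r = -3 gives 0, so (r + 3) is a factor.
Divide: r³ + 11r² + 26r + 6 = (r + 3)(r² + 8r + 2).
Apply the quadratic formula to r² + 8r + 2 = 0: r = (-8 ± √56)/2, i.e. r ≈ -0.2583 or r ≈ -7.7417.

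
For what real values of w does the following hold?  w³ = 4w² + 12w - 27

Rearrange: w³ - 4w² - 12w + 27 = 0.
Possible rational roots are divisors of 27. Testing w = -3 gives 0, so (w + 3) is a factor.
Divide: w³ - 4w² - 12w + 27 = (w + 3)(w² - 7w + 9).
Apply the quadratic formula to w² - 7w + 9 = 0: w = (7 ± √13)/2, i.e. w ≈ 5.3028 or w ≈ 1.6972.

w = -3 or w = 1.6972 or w = 5.3028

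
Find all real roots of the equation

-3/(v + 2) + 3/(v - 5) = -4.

v = -1.1458 or v = 4.1458

Multiply both sides by (v + 2)(v - 5):
-3(v - 5) + 3(v + 2) = -4(v + 2)(v - 5).
Expand and collect terms: -4v² + 12v + 19 = 0.
By the quadratic formula, v = (-12 ± √448) / -8, so v ≈ -1.1458 or v ≈ 4.1458.
Neither value makes a denominator zero (v ≠ -2, v ≠ 5), so both are valid.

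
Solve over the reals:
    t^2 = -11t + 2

Rearrange to standard form: t^2 + 11t - 2 = 0.
Discriminant: (11)^2 - 4*1*(-2) = 129.
Quadratic formula: t = (-11 +/- sqrt(129)) / 2.
So t = -11/2 + sqrt(129)/2 ~= 0.1789 or t = -sqrt(129)/2 - 11/2 ~= -11.1789.

t = -11.1789 or t = 0.1789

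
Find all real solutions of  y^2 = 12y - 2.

y = 0.169 or y = 11.831

Rearrange to standard form: y^2 - 12y + 2 = 0.
Discriminant: (-12)^2 - 4*1*2 = 136.
Quadratic formula: y = (12 +/- sqrt(136)) / 2.
So y = sqrt(34) + 6 ~= 11.831 or y = 6 - sqrt(34) ~= 0.169.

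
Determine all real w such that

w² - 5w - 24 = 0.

w = -3 or w = 8

Factor: (w + 3)(w - 8) = 0.
So w = -3 or w = 8.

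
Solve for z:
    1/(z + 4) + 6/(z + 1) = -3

z = -4.7208 or z = -2.6126

Multiply both sides by (z + 4)(z + 1):
(z + 1) + 6(z + 4) = -3(z + 4)(z + 1).
Expand and collect terms: -3z² - 22z - 37 = 0.
By the quadratic formula, z = (22 ± √40) / -6, so z ≈ -4.7208 or z ≈ -2.6126.
Neither value makes a denominator zero (z ≠ -4, z ≠ -1), so both are valid.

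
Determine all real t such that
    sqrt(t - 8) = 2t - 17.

t = 9

Square both sides: t - 8 = (2t - 17)^2.
Expand and rearrange: 4t^2 - 69t + 297 = 0.
Solving gives t = 9 or t = 8.25.
Check each candidate in the original equation:
  t = 9: sqrt(1) = 1, while 2t - 17 = 1 — valid.
  t = 8.25: sqrt(0.25) = 0.5, while 2t - 17 = -0.5 — extraneous.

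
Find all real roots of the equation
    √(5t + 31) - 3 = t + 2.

Isolate the radical: √(5t + 31) = t + 5.
Square both sides: 5t + 31 = (t + 5)².
Expand and rearrange: t² + 5t - 6 = 0.
Solving gives t = 1 or t = -6.
Check each candidate in the original equation:
  t = 1: √(36) = 6, while t + 5 = 6 — valid.
  t = -6: √(1) = 1, while t + 5 = -1 — extraneous.

t = 1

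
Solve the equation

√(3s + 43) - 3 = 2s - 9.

s = 7

Isolate the radical: √(3s + 43) = 2s - 6.
Square both sides: 3s + 43 = (2s - 6)².
Expand and rearrange: 4s² - 27s - 7 = 0.
Solving gives s = 7 or s = -0.25.
Check each candidate in the original equation:
  s = 7: √(64) = 8, while 2s - 6 = 8 — valid.
  s = -0.25: √(42.25) = 6.5, while 2s - 6 = -6.5 — extraneous.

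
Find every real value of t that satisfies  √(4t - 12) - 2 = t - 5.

Isolate the radical: √(4t - 12) = t - 3.
Square both sides: 4t - 12 = (t - 3)².
Expand and rearrange: t² - 10t + 21 = 0.
Solving gives t = 7 or t = 3.
Check each candidate in the original equation:
  t = 7: √(16) = 4, while t - 3 = 4 — valid.
  t = 3: √(0) = 0, while t - 3 = 0 — valid.

t = 3 or t = 7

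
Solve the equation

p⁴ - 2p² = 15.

Let u = p². The equation becomes u² - 2u - 15 = 0.
Factor: (u + 3)(u - 5) = 0, so u = -3 or u = 5.
p² = -3 < 0 has no real solution.
p² = 5 gives p = ±√(5) ≈ ±2.2361.

p = -2.2361 or p = 2.2361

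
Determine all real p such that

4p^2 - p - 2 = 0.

Discriminant: (-1)^2 - 4*4*(-2) = 33.
Quadratic formula: p = (1 +/- sqrt(33)) / 8.
So p = 1/8 + sqrt(33)/8 ~= 0.8431 or p = 1/8 - sqrt(33)/8 ~= -0.5931.

p = -0.5931 or p = 0.8431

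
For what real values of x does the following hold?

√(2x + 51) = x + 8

x = -1

Square both sides: 2x + 51 = (x + 8)².
Expand and rearrange: x² + 14x + 13 = 0.
Solving gives x = -1 or x = -13.
Check each candidate in the original equation:
  x = -1: √(49) = 7, while x + 8 = 7 — valid.
  x = -13: √(25) = 5, while x + 8 = -5 — extraneous.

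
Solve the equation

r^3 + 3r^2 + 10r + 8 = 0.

r = -1

Possible rational roots are divisors of 8. Testing r = -1 gives 0, so (r + 1) is a factor.
Divide: r^3 + 3r^2 + 10r + 8 = (r + 1)(r^2 + 2r + 8).
The quadratic r^2 + 2r + 8 has discriminant -28 < 0, so no further real roots.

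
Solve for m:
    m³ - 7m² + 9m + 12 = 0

Possible rational roots are divisors of 12. Testing m = 4 gives 0, so (m - 4) is a factor.
Divide: m³ - 7m² + 9m + 12 = (m - 4)(m² - 3m - 3).
Apply the quadratic formula to m² - 3m - 3 = 0: m = (3 ± √21)/2, i.e. m ≈ 3.7913 or m ≈ -0.7913.

m = -0.7913 or m = 3.7913 or m = 4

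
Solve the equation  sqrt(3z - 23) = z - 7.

z = 8 or z = 9

Square both sides: 3z - 23 = (z - 7)^2.
Expand and rearrange: z^2 - 17z + 72 = 0.
Solving gives z = 9 or z = 8.
Check each candidate in the original equation:
  z = 9: sqrt(4) = 2, while z - 7 = 2 — valid.
  z = 8: sqrt(1) = 1, while z - 7 = 1 — valid.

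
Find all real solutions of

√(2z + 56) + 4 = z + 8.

Isolate the radical: √(2z + 56) = z + 4.
Square both sides: 2z + 56 = (z + 4)².
Expand and rearrange: z² + 6z - 40 = 0.
Solving gives z = 4 or z = -10.
Check each candidate in the original equation:
  z = 4: √(64) = 8, while z + 4 = 8 — valid.
  z = -10: √(36) = 6, while z + 4 = -6 — extraneous.

z = 4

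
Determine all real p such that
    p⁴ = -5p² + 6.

p = -1 or p = 1

Let u = p². The equation becomes u² + 5u - 6 = 0.
Factor: (u - 1)(u + 6) = 0, so u = 1 or u = -6.
p² = 1 gives p = ±1.
p² = -6 < 0 has no real solution.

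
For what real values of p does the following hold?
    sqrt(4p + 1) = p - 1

p = 6

Square both sides: 4p + 1 = (p - 1)^2.
Expand and rearrange: p^2 - 6p = 0.
Solving gives p = 6 or p = 0.
Check each candidate in the original equation:
  p = 6: sqrt(25) = 5, while p - 1 = 5 — valid.
  p = 0: sqrt(1) = 1, while p - 1 = -1 — extraneous.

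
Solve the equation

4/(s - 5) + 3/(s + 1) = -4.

Multiply both sides by (s - 5)(s + 1):
4(s + 1) + 3(s - 5) = -4(s - 5)(s + 1).
Expand and collect terms: -4s^2 + 9s + 31 = 0.
By the quadratic formula, s = (-9 +/- sqrt(577)) / -8, so s ~= -1.8776 or s ~= 4.1276.
Neither value makes a denominator zero (s != 5, s != -1), so both are valid.

s = -1.8776 or s = 4.1276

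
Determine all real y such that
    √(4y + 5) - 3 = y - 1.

y = -1 or y = 1

Isolate the radical: √(4y + 5) = y + 2.
Square both sides: 4y + 5 = (y + 2)².
Expand and rearrange: y² - 1 = 0.
Solving gives y = 1 or y = -1.
Check each candidate in the original equation:
  y = 1: √(9) = 3, while y + 2 = 3 — valid.
  y = -1: √(1) = 1, while y + 2 = 1 — valid.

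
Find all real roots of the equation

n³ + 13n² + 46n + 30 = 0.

n = -7.1623 or n = -5 or n = -0.8377

Possible rational roots are divisors of 30. Testing n = -5 gives 0, so (n + 5) is a factor.
Divide: n³ + 13n² + 46n + 30 = (n + 5)(n² + 8n + 6).
Apply the quadratic formula to n² + 8n + 6 = 0: n = (-8 ± √40)/2, i.e. n ≈ -0.8377 or n ≈ -7.1623.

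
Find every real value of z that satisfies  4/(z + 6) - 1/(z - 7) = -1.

z = -9.775 or z = 7.775

Multiply both sides by (z + 6)(z - 7):
4(z - 7) - (z + 6) = -(z + 6)(z - 7).
Expand and collect terms: -z² - 2z + 76 = 0.
By the quadratic formula, z = (2 ± √308) / -2, so z ≈ -9.775 or z ≈ 7.775.
Neither value makes a denominator zero (z ≠ -6, z ≠ 7), so both are valid.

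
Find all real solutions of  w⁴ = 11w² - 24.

w = -2.8284 or w = -1.7321 or w = 1.7321 or w = 2.8284

Let u = w². The equation becomes u² - 11u + 24 = 0.
Factor: (u - 3)(u - 8) = 0, so u = 3 or u = 8.
w² = 3 gives w = ±√(3) ≈ ±1.7321.
w² = 8 gives w = ±2·√(2) ≈ ±2.8284.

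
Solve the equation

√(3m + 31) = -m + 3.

m = -2

Square both sides: 3m + 31 = (-m + 3)².
Expand and rearrange: m² - 9m - 22 = 0.
Solving gives m = 11 or m = -2.
Check each candidate in the original equation:
  m = 11: √(64) = 8, while -m + 3 = -8 — extraneous.
  m = -2: √(25) = 5, while -m + 3 = 5 — valid.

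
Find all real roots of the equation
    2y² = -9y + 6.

Rearrange to standard form: 2y² + 9y - 6 = 0.
Discriminant: (9)² − 4·2·(-6) = 129.
Quadratic formula: y = (-9 ± √129) / 4.
So y = -9/4 + √(129)/4 ≈ 0.5895 or y = -√(129)/4 - 9/4 ≈ -5.0895.

y = -5.0895 or y = 0.5895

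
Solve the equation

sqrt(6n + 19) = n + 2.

Square both sides: 6n + 19 = (n + 2)^2.
Expand and rearrange: n^2 - 2n - 15 = 0.
Solving gives n = 5 or n = -3.
Check each candidate in the original equation:
  n = 5: sqrt(49) = 7, while n + 2 = 7 — valid.
  n = -3: sqrt(1) = 1, while n + 2 = -1 — extraneous.

n = 5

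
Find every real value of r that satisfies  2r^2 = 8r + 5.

Rearrange to standard form: 2r^2 - 8r - 5 = 0.
Discriminant: (-8)^2 - 4*2*(-5) = 104.
Quadratic formula: r = (8 +/- sqrt(104)) / 4.
So r = 2 + sqrt(26)/2 ~= 4.5495 or r = 2 - sqrt(26)/2 ~= -0.5495.

r = -0.5495 or r = 4.5495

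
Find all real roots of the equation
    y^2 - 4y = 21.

Bring every term to one side: y^2 - 4y - 21 = 0.
Factor: (y - 7)(y + 3) = 0.
So y = 7 or y = -3.

y = -3 or y = 7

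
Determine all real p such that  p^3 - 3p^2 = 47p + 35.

Rearrange: p^3 - 3p^2 - 47p - 35 = 0.
Possible rational roots are divisors of -35. Testing p = -5 gives 0, so (p + 5) is a factor.
Divide: p^3 - 3p^2 - 47p - 35 = (p + 5)(p^2 - 8p - 7).
Apply the quadratic formula to p^2 - 8p - 7 = 0: p = (8 +/- sqrt(92))/2, i.e. p ~= 8.7958 or p ~= -0.7958.

p = -5 or p = -0.7958 or p = 8.7958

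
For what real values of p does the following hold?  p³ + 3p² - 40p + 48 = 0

p = -8.4244 or p = 1.4244 or p = 4

Possible rational roots are divisors of 48. Testing p = 4 gives 0, so (p - 4) is a factor.
Divide: p³ + 3p² - 40p + 48 = (p - 4)(p² + 7p - 12).
Apply the quadratic formula to p² + 7p - 12 = 0: p = (-7 ± √97)/2, i.e. p ≈ 1.4244 or p ≈ -8.4244.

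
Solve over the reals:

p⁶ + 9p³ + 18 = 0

p = -1.8171 or p = -1.4422

Let u = p³. The equation becomes u² + 9u + 18 = 0.
Factor: (u + 3)(u + 6) = 0, so u = -3 or u = -6.
p³ = -3 gives p = -∛(3) ≈ -1.4422.
p³ = -6 gives p = -∛(6) ≈ -1.8171.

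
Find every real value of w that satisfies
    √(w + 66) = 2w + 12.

w = -2

Square both sides: w + 66 = (2w + 12)².
Expand and rearrange: 4w² + 47w + 78 = 0.
Solving gives w = -2 or w = -9.75.
Check each candidate in the original equation:
  w = -2: √(64) = 8, while 2w + 12 = 8 — valid.
  w = -9.75: √(56.25) = 7.5, while 2w + 12 = -7.5 — extraneous.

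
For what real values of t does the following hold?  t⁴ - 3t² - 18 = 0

Let u = t². The equation becomes u² - 3u - 18 = 0.
Factor: (u - 6)(u + 3) = 0, so u = 6 or u = -3.
t² = 6 gives t = ±√(6) ≈ ±2.4495.
t² = -3 < 0 has no real solution.

t = -2.4495 or t = 2.4495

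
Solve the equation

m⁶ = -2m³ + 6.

Let u = m³. The equation becomes u² + 2u - 6 = 0.
By the quadratic formula, u = -1 + √(7) or u = -√(7) - 1.
m³ = -1 + √(7) gives m = ∛(-1 + √(7)) ≈ 1.1807.
m³ = -√(7) - 1 gives m = -∛(1 + √(7)) ≈ -1.5391.

m = -1.5391 or m = 1.1807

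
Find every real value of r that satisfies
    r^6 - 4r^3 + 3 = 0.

Let u = r^3. The equation becomes u^2 - 4u + 3 = 0.
Factor: (u - 3)(u - 1) = 0, so u = 3 or u = 1.
r^3 = 3 gives r = (3)^(1/3) ~= 1.4422.
r^3 = 1 gives r = 1.

r = 1 or r = 1.4422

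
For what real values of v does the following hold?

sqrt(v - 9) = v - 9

v = 9 or v = 10

Square both sides: v - 9 = (v - 9)^2.
Expand and rearrange: v^2 - 19v + 90 = 0.
Solving gives v = 10 or v = 9.
Check each candidate in the original equation:
  v = 10: sqrt(1) = 1, while v - 9 = 1 — valid.
  v = 9: sqrt(0) = 0, while v - 9 = 0 — valid.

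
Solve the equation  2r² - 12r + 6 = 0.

Discriminant: (-12)² − 4·2·6 = 96.
Quadratic formula: r = (12 ± √96) / 4.
So r = √(6) + 3 ≈ 5.4495 or r = 3 - √(6) ≈ 0.5505.

r = 0.5505 or r = 5.4495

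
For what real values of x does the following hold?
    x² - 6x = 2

x = -0.3166 or x = 6.3166

Rearrange to standard form: x² - 6x - 2 = 0.
Discriminant: (-6)² − 4·1·(-2) = 44.
Quadratic formula: x = (6 ± √44) / 2.
So x = 3 + √(11) ≈ 6.3166 or x = 3 - √(11) ≈ -0.3166.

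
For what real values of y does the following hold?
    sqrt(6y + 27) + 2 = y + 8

Isolate the radical: sqrt(6y + 27) = y + 6.
Square both sides: 6y + 27 = (y + 6)^2.
Expand and rearrange: y^2 + 6y + 9 = 0.
This gives the repeated root y = -3.
Check in the original equation:
  y = -3: sqrt(9) = 3, while y + 6 = 3 — valid.

y = -3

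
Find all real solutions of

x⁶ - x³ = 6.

Let u = x³. The equation becomes u² - u - 6 = 0.
Factor: (u - 3)(u + 2) = 0, so u = 3 or u = -2.
x³ = 3 gives x = ∛(3) ≈ 1.4422.
x³ = -2 gives x = -∛(2) ≈ -1.2599.

x = -1.2599 or x = 1.4422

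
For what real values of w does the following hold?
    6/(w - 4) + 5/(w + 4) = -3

w = -6.0792 or w = 2.4126

Multiply both sides by (w - 4)(w + 4):
6(w + 4) + 5(w - 4) = -3(w - 4)(w + 4).
Expand and collect terms: -3w^2 - 11w + 44 = 0.
By the quadratic formula, w = (11 +/- sqrt(649)) / -6, so w ~= -6.0792 or w ~= 2.4126.
Neither value makes a denominator zero (w != 4, w != -4), so both are valid.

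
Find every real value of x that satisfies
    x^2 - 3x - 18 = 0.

x = -3 or x = 6

Factor: (x + 3)(x - 6) = 0.
So x = -3 or x = 6.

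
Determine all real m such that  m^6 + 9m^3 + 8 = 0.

Let u = m^3. The equation becomes u^2 + 9u + 8 = 0.
Factor: (u + 1)(u + 8) = 0, so u = -1 or u = -8.
m^3 = -1 gives m = -1.
m^3 = -8 gives m = -2.

m = -2 or m = -1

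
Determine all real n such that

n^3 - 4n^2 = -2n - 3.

Rearrange: n^3 - 4n^2 + 2n + 3 = 0.
Possible rational roots are divisors of 3. Testing n = 3 gives 0, so (n - 3) is a factor.
Divide: n^3 - 4n^2 + 2n + 3 = (n - 3)(n^2 - n - 1).
Apply the quadratic formula to n^2 - n - 1 = 0: n = (1 +/- sqrt(5))/2, i.e. n ~= 1.618 or n ~= -0.618.

n = -0.618 or n = 1.618 or n = 3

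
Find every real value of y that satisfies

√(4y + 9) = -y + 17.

y = 10

Square both sides: 4y + 9 = (-y + 17)².
Expand and rearrange: y² - 38y + 280 = 0.
Solving gives y = 28 or y = 10.
Check each candidate in the original equation:
  y = 28: √(121) = 11, while -y + 17 = -11 — extraneous.
  y = 10: √(49) = 7, while -y + 17 = 7 — valid.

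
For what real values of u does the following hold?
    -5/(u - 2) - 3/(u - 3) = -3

Multiply both sides by (u - 2)(u - 3):
-5(u - 3) - 3(u - 2) = -3(u - 2)(u - 3).
Expand and collect terms: -3u^2 + 23u - 39 = 0.
By the quadratic formula, u = (-23 +/- sqrt(61)) / -6, so u ~= 2.5316 or u ~= 5.135.
Neither value makes a denominator zero (u != 2, u != 3), so both are valid.

u = 2.5316 or u = 5.135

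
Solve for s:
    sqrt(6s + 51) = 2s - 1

s = 5

Square both sides: 6s + 51 = (2s - 1)^2.
Expand and rearrange: 4s^2 - 10s - 50 = 0.
Solving gives s = 5 or s = -2.5.
Check each candidate in the original equation:
  s = 5: sqrt(81) = 9, while 2s - 1 = 9 — valid.
  s = -2.5: sqrt(36) = 6, while 2s - 1 = -6 — extraneous.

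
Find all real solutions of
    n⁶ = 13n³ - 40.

Let u = n³. The equation becomes u² - 13u + 40 = 0.
Factor: (u - 5)(u - 8) = 0, so u = 5 or u = 8.
n³ = 5 gives n = ∛(5) ≈ 1.71.
n³ = 8 gives n = 2.

n = 1.71 or n = 2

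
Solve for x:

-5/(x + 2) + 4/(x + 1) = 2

x = -3.3508 or x = -0.1492

Multiply both sides by (x + 2)(x + 1):
-5(x + 1) + 4(x + 2) = 2(x + 2)(x + 1).
Expand and collect terms: 2x^2 + 7x + 1 = 0.
By the quadratic formula, x = (-7 +/- sqrt(41)) / 4, so x ~= -0.1492 or x ~= -3.3508.
Neither value makes a denominator zero (x != -2, x != -1), so both are valid.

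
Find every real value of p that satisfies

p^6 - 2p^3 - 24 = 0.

p = -1.5874 or p = 1.8171

Let u = p^3. The equation becomes u^2 - 2u - 24 = 0.
Factor: (u + 4)(u - 6) = 0, so u = -4 or u = 6.
p^3 = -4 gives p = -(4)^(1/3) ~= -1.5874.
p^3 = 6 gives p = (6)^(1/3) ~= 1.8171.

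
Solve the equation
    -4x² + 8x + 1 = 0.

Discriminant: (8)² − 4·(-4)·1 = 80.
Quadratic formula: x = (-8 ± √80) / (-8).
So x = 1 - √(5)/2 ≈ -0.118 or x = 1 + √(5)/2 ≈ 2.118.

x = -0.118 or x = 2.118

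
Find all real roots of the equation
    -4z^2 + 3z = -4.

Rearrange to standard form: -4z^2 + 3z + 4 = 0.
Discriminant: (3)^2 - 4*(-4)*4 = 73.
Quadratic formula: z = (-3 +/- sqrt(73)) / (-8).
So z = 3/8 - sqrt(73)/8 ~= -0.693 or z = 3/8 + sqrt(73)/8 ~= 1.443.

z = -0.693 or z = 1.443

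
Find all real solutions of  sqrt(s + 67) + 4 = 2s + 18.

s = -3

Isolate the radical: sqrt(s + 67) = 2s + 14.
Square both sides: s + 67 = (2s + 14)^2.
Expand and rearrange: 4s^2 + 55s + 129 = 0.
Solving gives s = -3 or s = -10.75.
Check each candidate in the original equation:
  s = -3: sqrt(64) = 8, while 2s + 14 = 8 — valid.
  s = -10.75: sqrt(56.25) = 7.5, while 2s + 14 = -7.5 — extraneous.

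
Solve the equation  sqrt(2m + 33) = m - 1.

m = 8

Square both sides: 2m + 33 = (m - 1)^2.
Expand and rearrange: m^2 - 4m - 32 = 0.
Solving gives m = 8 or m = -4.
Check each candidate in the original equation:
  m = 8: sqrt(49) = 7, while m - 1 = 7 — valid.
  m = -4: sqrt(25) = 5, while m - 1 = -5 — extraneous.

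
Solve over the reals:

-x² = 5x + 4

Bring every term to one side: -x² - 5x - 4 = 0.
Factor: -1(x + 4)(x + 1) = 0.
So x = -4 or x = -1.

x = -4 or x = -1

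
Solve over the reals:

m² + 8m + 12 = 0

Factor: (m + 2)(m + 6) = 0.
So m = -2 or m = -6.

m = -6 or m = -2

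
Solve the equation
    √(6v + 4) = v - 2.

Square both sides: 6v + 4 = (v - 2)².
Expand and rearrange: v² - 10v = 0.
Solving gives v = 10 or v = 0.
Check each candidate in the original equation:
  v = 10: √(64) = 8, while v - 2 = 8 — valid.
  v = 0: √(4) = 2, while v - 2 = -2 — extraneous.

v = 10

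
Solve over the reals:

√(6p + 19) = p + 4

Square both sides: 6p + 19 = (p + 4)².
Expand and rearrange: p² + 2p - 3 = 0.
Solving gives p = 1 or p = -3.
Check each candidate in the original equation:
  p = 1: √(25) = 5, while p + 4 = 5 — valid.
  p = -3: √(1) = 1, while p + 4 = 1 — valid.

p = -3 or p = 1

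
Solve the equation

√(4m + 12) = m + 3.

Square both sides: 4m + 12 = (m + 3)².
Expand and rearrange: m² + 2m - 3 = 0.
Solving gives m = 1 or m = -3.
Check each candidate in the original equation:
  m = 1: √(16) = 4, while m + 3 = 4 — valid.
  m = -3: √(0) = 0, while m + 3 = 0 — valid.

m = -3 or m = 1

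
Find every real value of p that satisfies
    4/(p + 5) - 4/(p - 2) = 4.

p = -3.7913 or p = 0.7913

Multiply both sides by (p + 5)(p - 2):
4(p - 2) - 4(p + 5) = 4(p + 5)(p - 2).
Expand and collect terms: 4p² + 12p - 12 = 0.
By the quadratic formula, p = (-12 ± √336) / 8, so p ≈ 0.7913 or p ≈ -3.7913.
Neither value makes a denominator zero (p ≠ -5, p ≠ 2), so both are valid.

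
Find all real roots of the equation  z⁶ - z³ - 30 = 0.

z = -1.71 or z = 1.8171

Let u = z³. The equation becomes u² - u - 30 = 0.
Factor: (u + 5)(u - 6) = 0, so u = -5 or u = 6.
z³ = -5 gives z = -∛(5) ≈ -1.71.
z³ = 6 gives z = ∛(6) ≈ 1.8171.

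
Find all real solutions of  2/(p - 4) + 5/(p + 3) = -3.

p = -4.8032 or p = 3.4699

Multiply both sides by (p - 4)(p + 3):
2(p + 3) + 5(p - 4) = -3(p - 4)(p + 3).
Expand and collect terms: -3p^2 - 4p + 50 = 0.
By the quadratic formula, p = (4 +/- sqrt(616)) / -6, so p ~= -4.8032 or p ~= 3.4699.
Neither value makes a denominator zero (p != 4, p != -3), so both are valid.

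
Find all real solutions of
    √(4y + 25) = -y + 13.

y = 6

Square both sides: 4y + 25 = (-y + 13)².
Expand and rearrange: y² - 30y + 144 = 0.
Solving gives y = 24 or y = 6.
Check each candidate in the original equation:
  y = 24: √(121) = 11, while -y + 13 = -11 — extraneous.
  y = 6: √(49) = 7, while -y + 13 = 7 — valid.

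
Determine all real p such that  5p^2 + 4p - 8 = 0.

p = -1.7266 or p = 0.9266

Discriminant: (4)^2 - 4*5*(-8) = 176.
Quadratic formula: p = (-4 +/- sqrt(176)) / 10.
So p = -2/5 + 2*sqrt(11)/5 ~= 0.9266 or p = -2*sqrt(11)/5 - 2/5 ~= -1.7266.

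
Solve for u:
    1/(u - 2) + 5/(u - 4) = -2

u = 0.382 or u = 2.618

Multiply both sides by (u - 2)(u - 4):
(u - 4) + 5(u - 2) = -2(u - 2)(u - 4).
Expand and collect terms: -2u² + 6u - 2 = 0.
By the quadratic formula, u = (-6 ± √20) / -4, so u ≈ 0.382 or u ≈ 2.618.
Neither value makes a denominator zero (u ≠ 2, u ≠ 4), so both are valid.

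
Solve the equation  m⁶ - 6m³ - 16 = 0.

m = -1.2599 or m = 2

Let u = m³. The equation becomes u² - 6u - 16 = 0.
Factor: (u - 8)(u + 2) = 0, so u = 8 or u = -2.
m³ = 8 gives m = 2.
m³ = -2 gives m = -∛(2) ≈ -1.2599.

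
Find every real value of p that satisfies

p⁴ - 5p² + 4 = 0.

Let u = p². The equation becomes u² - 5u + 4 = 0.
Factor: (u - 1)(u - 4) = 0, so u = 1 or u = 4.
p² = 1 gives p = ±1.
p² = 4 gives p = ±2.

p = -2 or p = -1 or p = 1 or p = 2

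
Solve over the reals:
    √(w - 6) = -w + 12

w = 10

Square both sides: w - 6 = (-w + 12)².
Expand and rearrange: w² - 25w + 150 = 0.
Solving gives w = 15 or w = 10.
Check each candidate in the original equation:
  w = 15: √(9) = 3, while -w + 12 = -3 — extraneous.
  w = 10: √(4) = 2, while -w + 12 = 2 — valid.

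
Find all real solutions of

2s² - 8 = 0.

Factor: 2(s + 2)(s - 2) = 0.
So s = -2 or s = 2.

s = -2 or s = 2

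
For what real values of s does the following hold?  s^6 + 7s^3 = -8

s = -1.7717 or s = -1.1288

Let u = s^3. The equation becomes u^2 + 7u + 8 = 0.
By the quadratic formula, u = -7/2 + sqrt(17)/2 or u = -7/2 - sqrt(17)/2.
s^3 = -7/2 + sqrt(17)/2 gives s = -(7/2 - sqrt(17)/2)^(1/3) ~= -1.1288.
s^3 = -7/2 - sqrt(17)/2 gives s = -(sqrt(17)/2 + 7/2)^(1/3) ~= -1.7717.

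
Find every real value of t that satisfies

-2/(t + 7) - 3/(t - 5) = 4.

t = -7.5318 or t = 4.2818

Multiply both sides by (t + 7)(t - 5):
-2(t - 5) - 3(t + 7) = 4(t + 7)(t - 5).
Expand and collect terms: 4t^2 + 13t - 129 = 0.
By the quadratic formula, t = (-13 +/- sqrt(2233)) / 8, so t ~= 4.2818 or t ~= -7.5318.
Neither value makes a denominator zero (t != -7, t != 5), so both are valid.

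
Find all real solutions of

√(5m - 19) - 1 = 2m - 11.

m = 7

Isolate the radical: √(5m - 19) = 2m - 10.
Square both sides: 5m - 19 = (2m - 10)².
Expand and rearrange: 4m² - 45m + 119 = 0.
Solving gives m = 7 or m = 4.25.
Check each candidate in the original equation:
  m = 7: √(16) = 4, while 2m - 10 = 4 — valid.
  m = 4.25: √(2.25) = 1.5, while 2m - 10 = -1.5 — extraneous.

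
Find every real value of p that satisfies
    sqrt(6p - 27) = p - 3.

p = 6

Square both sides: 6p - 27 = (p - 3)^2.
Expand and rearrange: p^2 - 12p + 36 = 0.
This gives the repeated root p = 6.
Check in the original equation:
  p = 6: sqrt(9) = 3, while p - 3 = 3 — valid.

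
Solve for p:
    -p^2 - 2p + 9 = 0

p = -4.1623 or p = 2.1623

Discriminant: (-2)^2 - 4*(-1)*9 = 40.
Quadratic formula: p = (2 +/- sqrt(40)) / (-2).
So p = -sqrt(10) - 1 ~= -4.1623 or p = -1 + sqrt(10) ~= 2.1623.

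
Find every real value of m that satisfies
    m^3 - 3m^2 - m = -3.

Rearrange: m^3 - 3m^2 - m + 3 = 0.
Possible rational roots are divisors of 3. Testing m = 3 gives 0, so (m - 3) is a factor.
Divide: m^3 - 3m^2 - m + 3 = (m - 3)(m^2 - 1).
Factor the quadratic: m = 1 or m = -1.

m = -1 or m = 1 or m = 3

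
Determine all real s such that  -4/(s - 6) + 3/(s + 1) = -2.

s = -2.2061 or s = 7.7061

Multiply both sides by (s - 6)(s + 1):
-4(s + 1) + 3(s - 6) = -2(s - 6)(s + 1).
Expand and collect terms: -2s² + 11s + 34 = 0.
By the quadratic formula, s = (-11 ± √393) / -4, so s ≈ -2.2061 or s ≈ 7.7061.
Neither value makes a denominator zero (s ≠ 6, s ≠ -1), so both are valid.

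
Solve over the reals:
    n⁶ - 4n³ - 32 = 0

Let u = n³. The equation becomes u² - 4u - 32 = 0.
Factor: (u + 4)(u - 8) = 0, so u = -4 or u = 8.
n³ = -4 gives n = -∛(4) ≈ -1.5874.
n³ = 8 gives n = 2.

n = -1.5874 or n = 2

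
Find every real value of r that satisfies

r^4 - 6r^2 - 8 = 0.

Let u = r^2. The equation becomes u^2 - 6u - 8 = 0.
By the quadratic formula, u = 3 + sqrt(17) or u = 3 - sqrt(17).
r^2 = 3 + sqrt(17) gives r = +/-sqrt(3 + sqrt(17)) ~= +/-2.6689.
r^2 = 3 - sqrt(17) < 0 has no real solution.

r = -2.6689 or r = 2.6689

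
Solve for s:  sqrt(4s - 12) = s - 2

Square both sides: 4s - 12 = (s - 2)^2.
Expand and rearrange: s^2 - 8s + 16 = 0.
This gives the repeated root s = 4.
Check in the original equation:
  s = 4: sqrt(4) = 2, while s - 2 = 2 — valid.

s = 4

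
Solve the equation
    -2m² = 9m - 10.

Rearrange to standard form: -2m² - 9m + 10 = 0.
Discriminant: (-9)² − 4·(-2)·10 = 161.
Quadratic formula: m = (9 ± √161) / (-4).
So m = -√(161)/4 - 9/4 ≈ -5.4221 or m = -9/4 + √(161)/4 ≈ 0.9221.

m = -5.4221 or m = 0.9221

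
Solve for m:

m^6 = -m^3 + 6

m = -1.4422 or m = 1.2599

Let u = m^3. The equation becomes u^2 + u - 6 = 0.
Factor: (u - 2)(u + 3) = 0, so u = 2 or u = -3.
m^3 = 2 gives m = (2)^(1/3) ~= 1.2599.
m^3 = -3 gives m = -(3)^(1/3) ~= -1.4422.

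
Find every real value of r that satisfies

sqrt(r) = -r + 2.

r = 1

Square both sides: r = (-r + 2)^2.
Expand and rearrange: r^2 - 5r + 4 = 0.
Solving gives r = 4 or r = 1.
Check each candidate in the original equation:
  r = 4: sqrt(4) = 2, while -r + 2 = -2 — extraneous.
  r = 1: sqrt(1) = 1, while -r + 2 = 1 — valid.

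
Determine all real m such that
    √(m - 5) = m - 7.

Square both sides: m - 5 = (m - 7)².
Expand and rearrange: m² - 15m + 54 = 0.
Solving gives m = 9 or m = 6.
Check each candidate in the original equation:
  m = 9: √(4) = 2, while m - 7 = 2 — valid.
  m = 6: √(1) = 1, while m - 7 = -1 — extraneous.

m = 9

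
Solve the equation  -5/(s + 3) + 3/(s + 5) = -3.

Multiply both sides by (s + 3)(s + 5):
-5(s + 5) + 3(s + 3) = -3(s + 3)(s + 5).
Expand and collect terms: -3s² - 22s - 29 = 0.
By the quadratic formula, s = (22 ± √136) / -6, so s ≈ -5.6103 or s ≈ -1.723.
Neither value makes a denominator zero (s ≠ -3, s ≠ -5), so both are valid.

s = -5.6103 or s = -1.723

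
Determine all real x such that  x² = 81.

x = -9 or x = 9

Bring every term to one side: x² - 81 = 0.
Factor: (x + 9)(x - 9) = 0.
So x = -9 or x = 9.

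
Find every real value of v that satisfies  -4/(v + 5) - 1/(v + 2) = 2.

v = -7.2122 or v = -2.2878

Multiply both sides by (v + 5)(v + 2):
-4(v + 2) - (v + 5) = 2(v + 5)(v + 2).
Expand and collect terms: 2v^2 + 19v + 33 = 0.
By the quadratic formula, v = (-19 +/- sqrt(97)) / 4, so v ~= -2.2878 or v ~= -7.2122.
Neither value makes a denominator zero (v != -5, v != -2), so both are valid.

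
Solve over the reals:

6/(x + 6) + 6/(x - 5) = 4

x = -4.7009 or x = 6.7009

Multiply both sides by (x + 6)(x - 5):
6(x - 5) + 6(x + 6) = 4(x + 6)(x - 5).
Expand and collect terms: 4x^2 - 8x - 126 = 0.
By the quadratic formula, x = (8 +/- sqrt(2080)) / 8, so x ~= 6.7009 or x ~= -4.7009.
Neither value makes a denominator zero (x != -6, x != 5), so both are valid.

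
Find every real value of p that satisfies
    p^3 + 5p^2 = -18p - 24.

Rearrange: p^3 + 5p^2 + 18p + 24 = 0.
Possible rational roots are divisors of 24. Testing p = -2 gives 0, so (p + 2) is a factor.
Divide: p^3 + 5p^2 + 18p + 24 = (p + 2)(p^2 + 3p + 12).
The quadratic p^2 + 3p + 12 has discriminant -39 < 0, so no further real roots.

p = -2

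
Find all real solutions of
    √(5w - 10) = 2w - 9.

Square both sides: 5w - 10 = (2w - 9)².
Expand and rearrange: 4w² - 41w + 91 = 0.
Solving gives w = 7 or w = 3.25.
Check each candidate in the original equation:
  w = 7: √(25) = 5, while 2w - 9 = 5 — valid.
  w = 3.25: √(6.25) = 2.5, while 2w - 9 = -2.5 — extraneous.

w = 7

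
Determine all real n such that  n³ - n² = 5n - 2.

n = -2 or n = 0.382 or n = 2.618

Rearrange: n³ - n² - 5n + 2 = 0.
Possible rational roots are divisors of 2. Testing n = -2 gives 0, so (n + 2) is a factor.
Divide: n³ - n² - 5n + 2 = (n + 2)(n² - 3n + 1).
Apply the quadratic formula to n² - 3n + 1 = 0: n = (3 ± √5)/2, i.e. n ≈ 2.618 or n ≈ 0.382.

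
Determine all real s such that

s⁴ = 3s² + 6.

Let u = s². The equation becomes u² - 3u - 6 = 0.
By the quadratic formula, u = 3/2 + √(33)/2 or u = 3/2 - √(33)/2.
s² = 3/2 + √(33)/2 gives s = ±√(3/2 + √(33)/2) ≈ ±2.091.
s² = 3/2 - √(33)/2 < 0 has no real solution.

s = -2.091 or s = 2.091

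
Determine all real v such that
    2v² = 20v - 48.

v = 4 or v = 6

Bring every term to one side: 2v² - 20v + 48 = 0.
Factor: 2(v - 6)(v - 4) = 0.
So v = 6 or v = 4.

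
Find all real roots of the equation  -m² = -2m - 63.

m = -7 or m = 9

Bring every term to one side: -m² + 2m + 63 = 0.
Factor: -1(m + 7)(m - 9) = 0.
So m = -7 or m = 9.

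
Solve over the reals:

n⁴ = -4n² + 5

n = -1 or n = 1

Let u = n². The equation becomes u² + 4u - 5 = 0.
Factor: (u - 1)(u + 5) = 0, so u = 1 or u = -5.
n² = 1 gives n = ±1.
n² = -5 < 0 has no real solution.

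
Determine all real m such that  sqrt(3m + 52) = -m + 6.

Square both sides: 3m + 52 = (-m + 6)^2.
Expand and rearrange: m^2 - 15m - 16 = 0.
Solving gives m = 16 or m = -1.
Check each candidate in the original equation:
  m = 16: sqrt(100) = 10, while -m + 6 = -10 — extraneous.
  m = -1: sqrt(49) = 7, while -m + 6 = 7 — valid.

m = -1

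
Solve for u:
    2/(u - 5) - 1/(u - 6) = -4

Multiply both sides by (u - 5)(u - 6):
2(u - 6) - (u - 5) = -4(u - 5)(u - 6).
Expand and collect terms: -4u^2 + 43u - 113 = 0.
By the quadratic formula, u = (-43 +/- sqrt(41)) / -8, so u ~= 4.5746 or u ~= 6.1754.
Neither value makes a denominator zero (u != 5, u != 6), so both are valid.

u = 4.5746 or u = 6.1754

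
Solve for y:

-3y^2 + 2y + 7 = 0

y = -1.2301 or y = 1.8968

Discriminant: (2)^2 - 4*(-3)*7 = 88.
Quadratic formula: y = (-2 +/- sqrt(88)) / (-6).
So y = 1/3 - sqrt(22)/3 ~= -1.2301 or y = 1/3 + sqrt(22)/3 ~= 1.8968.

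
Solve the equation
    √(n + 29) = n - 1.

n = 7

Square both sides: n + 29 = (n - 1)².
Expand and rearrange: n² - 3n - 28 = 0.
Solving gives n = 7 or n = -4.
Check each candidate in the original equation:
  n = 7: √(36) = 6, while n - 1 = 6 — valid.
  n = -4: √(25) = 5, while n - 1 = -5 — extraneous.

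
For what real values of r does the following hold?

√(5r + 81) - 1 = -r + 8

r = 0

Isolate the radical: √(5r + 81) = -r + 9.
Square both sides: 5r + 81 = (-r + 9)².
Expand and rearrange: r² - 23r = 0.
Solving gives r = 23 or r = 0.
Check each candidate in the original equation:
  r = 23: √(196) = 14, while -r + 9 = -14 — extraneous.
  r = 0: √(81) = 9, while -r + 9 = 9 — valid.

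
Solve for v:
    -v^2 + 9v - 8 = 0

Factor: -1(v - 8)(v - 1) = 0.
So v = 8 or v = 1.

v = 1 or v = 8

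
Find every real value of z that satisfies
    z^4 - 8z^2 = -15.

z = -2.2361 or z = -1.7321 or z = 1.7321 or z = 2.2361

Let u = z^2. The equation becomes u^2 - 8u + 15 = 0.
Factor: (u - 5)(u - 3) = 0, so u = 5 or u = 3.
z^2 = 5 gives z = +/-sqrt(5) ~= +/-2.2361.
z^2 = 3 gives z = +/-sqrt(3) ~= +/-1.7321.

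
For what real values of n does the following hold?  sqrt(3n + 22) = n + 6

Square both sides: 3n + 22 = (n + 6)^2.
Expand and rearrange: n^2 + 9n + 14 = 0.
Solving gives n = -2 or n = -7.
Check each candidate in the original equation:
  n = -2: sqrt(16) = 4, while n + 6 = 4 — valid.
  n = -7: sqrt(1) = 1, while n + 6 = -1 — extraneous.

n = -2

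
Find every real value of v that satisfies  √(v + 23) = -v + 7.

v = 2

Square both sides: v + 23 = (-v + 7)².
Expand and rearrange: v² - 15v + 26 = 0.
Solving gives v = 13 or v = 2.
Check each candidate in the original equation:
  v = 13: √(36) = 6, while -v + 7 = -6 — extraneous.
  v = 2: √(25) = 5, while -v + 7 = 5 — valid.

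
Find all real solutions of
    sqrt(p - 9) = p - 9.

Square both sides: p - 9 = (p - 9)^2.
Expand and rearrange: p^2 - 19p + 90 = 0.
Solving gives p = 10 or p = 9.
Check each candidate in the original equation:
  p = 10: sqrt(1) = 1, while p - 9 = 1 — valid.
  p = 9: sqrt(0) = 0, while p - 9 = 0 — valid.

p = 9 or p = 10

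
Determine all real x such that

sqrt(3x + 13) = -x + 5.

x = 1

Square both sides: 3x + 13 = (-x + 5)^2.
Expand and rearrange: x^2 - 13x + 12 = 0.
Solving gives x = 12 or x = 1.
Check each candidate in the original equation:
  x = 12: sqrt(49) = 7, while -x + 5 = -7 — extraneous.
  x = 1: sqrt(16) = 4, while -x + 5 = 4 — valid.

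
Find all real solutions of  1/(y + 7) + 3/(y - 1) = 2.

Multiply both sides by (y + 7)(y - 1):
(y - 1) + 3(y + 7) = 2(y + 7)(y - 1).
Expand and collect terms: 2y² + 8y - 34 = 0.
By the quadratic formula, y = (-8 ± √336) / 4, so y ≈ 2.5826 or y ≈ -6.5826.
Neither value makes a denominator zero (y ≠ -7, y ≠ 1), so both are valid.

y = -6.5826 or y = 2.5826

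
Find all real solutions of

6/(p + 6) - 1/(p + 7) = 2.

Multiply both sides by (p + 6)(p + 7):
6(p + 7) - (p + 6) = 2(p + 6)(p + 7).
Expand and collect terms: 2p^2 + 21p + 48 = 0.
By the quadratic formula, p = (-21 +/- sqrt(57)) / 4, so p ~= -3.3625 or p ~= -7.1375.
Neither value makes a denominator zero (p != -6, p != -7), so both are valid.

p = -7.1375 or p = -3.3625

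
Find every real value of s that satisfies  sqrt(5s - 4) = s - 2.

Square both sides: 5s - 4 = (s - 2)^2.
Expand and rearrange: s^2 - 9s + 8 = 0.
Solving gives s = 8 or s = 1.
Check each candidate in the original equation:
  s = 8: sqrt(36) = 6, while s - 2 = 6 — valid.
  s = 1: sqrt(1) = 1, while s - 2 = -1 — extraneous.

s = 8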